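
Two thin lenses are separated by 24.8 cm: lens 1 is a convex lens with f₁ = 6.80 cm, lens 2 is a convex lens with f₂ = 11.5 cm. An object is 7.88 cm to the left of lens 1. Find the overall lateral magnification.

m = -1.99

Lens 1: 1/d_i1 = 1/(6.80) − 1/(7.88) = 0.02016, so d_i1 = 49.61 cm; m₁ = −d_i1/d_o1 = -6.296.
d_o2 = 24.8 − (49.61) = -24.81 cm (virtual object).
Lens 2: 1/d_i2 = 1/(11.5) − 1/(-24.81) = 0.1273, so d_i2 = 7.858 cm; m₂ = −d_i2/d_o2 = +0.3167.
m = m₁·m₂ = (-6.296)(+0.3167) = -1.99.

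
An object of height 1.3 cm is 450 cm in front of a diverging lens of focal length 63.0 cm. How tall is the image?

For a diverging lens, f = -63.0 cm.
1/d_i = 1/f − 1/d_o = 1/(-63.00) − 1/(450) = -0.01810, so d_i = -55.26 cm.
m = −d_i/d_o = +0.1228.
|h_i| = |m|·h_o = 0.1228 × 1.3 = 0.160 cm. The image is virtual, upright and reduced, on the same side as the object.

0.160 cm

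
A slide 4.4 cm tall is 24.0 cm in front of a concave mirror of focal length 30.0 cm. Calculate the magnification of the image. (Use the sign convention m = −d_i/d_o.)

m = +5.00

1/d_i = 1/f − 1/d_o = 1/(30.00) − 1/(24.0) = -0.008333, so d_i = -120.0 cm.
m = −d_i/d_o = −(-120.0)/(24.0) = +5.00.
The image is virtual, upright and enlarged, behind the mirror.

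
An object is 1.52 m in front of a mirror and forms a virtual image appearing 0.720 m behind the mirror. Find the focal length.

f = -1.37 m (convex)

Virtual image ⇒ d_i = −0.720 m.
1/f = 1/d_o + 1/d_i = 1/(1.52) + 1/(-0.720) = -0.7310, so f = -1.37 m.
Since f is negative, the mirror is convex.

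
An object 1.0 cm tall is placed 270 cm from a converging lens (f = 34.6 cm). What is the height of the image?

1/d_i = 1/f − 1/d_o = 1/(34.60) − 1/(270) = 0.02520, so d_i = 39.69 cm.
m = −d_i/d_o = -0.1470.
|h_i| = |m|·h_o = 0.1470 × 1.0 = 0.147 cm. The image is real, inverted and reduced, on the far side of the lens.

0.147 cm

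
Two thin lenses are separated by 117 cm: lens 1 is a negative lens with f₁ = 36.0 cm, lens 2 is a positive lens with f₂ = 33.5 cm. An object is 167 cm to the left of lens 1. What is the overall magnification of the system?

f₁ = −36.0 cm (diverging).
Lens 1: 1/d_i1 = 1/(-36.0) − 1/(167) = -0.03377, so d_i1 = -29.62 cm; m₁ = −d_i1/d_o1 = +0.1774.
d_o2 = 117 − (-29.62) = 146.6 cm.
Lens 2: 1/d_i2 = 1/(33.5) − 1/(146.6) = 0.02303, so d_i2 = 43.42 cm; m₂ = −d_i2/d_o2 = -0.2962.
m = m₁·m₂ = (+0.1774)(-0.2962) = -0.0525.

m = -0.0525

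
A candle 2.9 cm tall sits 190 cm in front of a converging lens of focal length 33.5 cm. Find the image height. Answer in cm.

1/d_i = 1/f − 1/d_o = 1/(33.50) − 1/(190) = 0.02459, so d_i = 40.67 cm.
m = −d_i/d_o = -0.2141.
|h_i| = |m|·h_o = 0.2141 × 2.9 = 0.621 cm. The image is real, inverted and reduced, on the far side of the lens.

0.621 cm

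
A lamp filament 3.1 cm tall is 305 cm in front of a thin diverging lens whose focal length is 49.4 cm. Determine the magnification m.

For a diverging lens, f = -49.4 cm.
1/d_i = 1/f − 1/d_o = 1/(-49.40) − 1/(305) = -0.02352, so d_i = -42.51 cm.
m = −d_i/d_o = −(-42.51)/(305) = +0.139.
The image is virtual, upright and reduced, on the same side as the object.

m = +0.139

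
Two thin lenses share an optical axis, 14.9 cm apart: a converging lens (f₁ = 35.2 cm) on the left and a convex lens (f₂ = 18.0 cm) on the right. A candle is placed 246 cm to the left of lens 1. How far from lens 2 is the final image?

10.7 cm

Lens 1: 1/d_i1 = 1/f₁ − 1/d_o1 = 1/(35.2) − 1/(246) = 0.02434, so d_i1 = 41.08 cm.
The intermediate image is 41.08 cm to the right of lens 1, which lies 26.18 cm to the right of lens 2 — a virtual object — so d_o2 = −26.18 cm.
Lens 2: 1/d_i2 = 1/f₂ − 1/d_o2 = 1/(18.0) − 1/(-26.18) = 0.09375, so d_i2 = 10.7 cm.
The final image is real, 10.7 cm to the right of lens 2 (overall magnification ≈ -0.068).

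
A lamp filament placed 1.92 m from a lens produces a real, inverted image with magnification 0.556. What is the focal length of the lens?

m = −d_i/d_o ⇒ d_i = −m·d_o = −(-0.556)·(1.92) = 1.068 m.
1/f = 1/d_o + 1/d_i = 1/(1.92) + 1/(1.068) = 1.457, so f = 0.686 m.
Since f is positive, the lens is converging.

f = 0.686 m (converging)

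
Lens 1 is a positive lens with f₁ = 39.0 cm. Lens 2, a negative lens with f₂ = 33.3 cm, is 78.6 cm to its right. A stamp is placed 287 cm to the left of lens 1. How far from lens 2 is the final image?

16.7 cm

Lens 1: 1/d_i1 = 1/f₁ − 1/d_o1 = 1/(39.0) − 1/(287) = 0.02216, so d_i1 = 45.13 cm.
The intermediate image is 45.13 cm to the right of lens 1, which is 78.6 − (45.13) = 33.47 cm to the left of lens 2, so d_o2 = +33.47 cm.
Lens 2 is diverging, so f₂ = −33.3 cm.
Lens 2: 1/d_i2 = 1/f₂ − 1/d_o2 = 1/(-33.3) − 1/(33.47) = -0.05991, so d_i2 = -16.7 cm.
The final image is virtual, 16.7 cm to the left of lens 2 (overall magnification ≈ -0.078).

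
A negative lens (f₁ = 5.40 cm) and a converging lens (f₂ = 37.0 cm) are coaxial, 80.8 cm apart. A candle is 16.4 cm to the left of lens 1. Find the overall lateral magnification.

f₁ = −5.40 cm (diverging).
Lens 1: 1/d_i1 = 1/(-5.40) − 1/(16.4) = -0.2462, so d_i1 = -4.062 cm; m₁ = −d_i1/d_o1 = +0.2477.
d_o2 = 80.8 − (-4.062) = 84.86 cm.
Lens 2: 1/d_i2 = 1/(37.0) − 1/(84.86) = 0.01524, so d_i2 = 65.60 cm; m₂ = −d_i2/d_o2 = -0.7731.
m = m₁·m₂ = (+0.2477)(-0.7731) = -0.191.

m = -0.191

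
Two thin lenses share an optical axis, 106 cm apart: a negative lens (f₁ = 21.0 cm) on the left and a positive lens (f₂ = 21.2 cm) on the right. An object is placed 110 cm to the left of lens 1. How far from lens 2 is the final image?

Lens 1 is diverging, so f₁ = −21.0 cm.
Lens 1: 1/d_i1 = 1/f₁ − 1/d_o1 = 1/(-21.0) − 1/(110) = -0.05671, so d_i1 = -17.63 cm.
The intermediate image is 17.63 cm to the left of lens 1 (virtual), which is 106 − (-17.63) = 123.6 cm to the left of lens 2, so d_o2 = +123.6 cm.
Lens 2: 1/d_i2 = 1/f₂ − 1/d_o2 = 1/(21.2) − 1/(123.6) = 0.03908, so d_i2 = 25.6 cm.
The final image is real, 25.6 cm to the right of lens 2 (overall magnification ≈ -0.033).

25.6 cm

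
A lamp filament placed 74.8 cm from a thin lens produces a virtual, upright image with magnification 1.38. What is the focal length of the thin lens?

m = −d_i/d_o ⇒ d_i = −m·d_o = −(+1.38)·(74.8) = -103.2 cm.
1/f = 1/d_o + 1/d_i = 1/(74.8) + 1/(-103.2) = 0.003679, so f = 272 cm.
Since f is positive, the thin lens is converging.

f = 272 cm (converging)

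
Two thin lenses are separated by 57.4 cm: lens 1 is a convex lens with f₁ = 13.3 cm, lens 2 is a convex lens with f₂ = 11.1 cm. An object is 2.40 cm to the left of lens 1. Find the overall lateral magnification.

m = -0.275

Lens 1: 1/d_i1 = 1/(13.3) − 1/(2.40) = -0.3415, so d_i1 = -2.928 cm; m₁ = −d_i1/d_o1 = +1.220.
d_o2 = 57.4 − (-2.928) = 60.33 cm.
Lens 2: 1/d_i2 = 1/(11.1) − 1/(60.33) = 0.07351, so d_i2 = 13.60 cm; m₂ = −d_i2/d_o2 = -0.2255.
m = m₁·m₂ = (+1.220)(-0.2255) = -0.275.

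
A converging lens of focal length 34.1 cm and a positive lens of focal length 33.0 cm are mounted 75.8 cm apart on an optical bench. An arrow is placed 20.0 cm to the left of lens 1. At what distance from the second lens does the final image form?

Lens 1: 1/d_i1 = 1/f₁ − 1/d_o1 = 1/(34.1) − 1/(20.0) = -0.02067, so d_i1 = -48.37 cm.
The intermediate image is 48.37 cm to the left of lens 1 (virtual), which is 75.8 − (-48.37) = 124.2 cm to the left of lens 2, so d_o2 = +124.2 cm.
Lens 2: 1/d_i2 = 1/f₂ − 1/d_o2 = 1/(33.0) − 1/(124.2) = 0.02225, so d_i2 = 44.9 cm.
The final image is real, 44.9 cm to the right of lens 2 (overall magnification ≈ -0.88).

44.9 cm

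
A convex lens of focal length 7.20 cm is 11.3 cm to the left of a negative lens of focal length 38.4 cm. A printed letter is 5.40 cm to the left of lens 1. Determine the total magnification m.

m = +2.15

Lens 1: 1/d_i1 = 1/(7.20) − 1/(5.40) = -0.04630, so d_i1 = -21.60 cm; m₁ = −d_i1/d_o1 = +4.000.
d_o2 = 11.3 − (-21.60) = 32.90 cm.
f₂ = −38.4 cm (diverging).
Lens 2: 1/d_i2 = 1/(-38.4) − 1/(32.90) = -0.05644, so d_i2 = -17.72 cm; m₂ = −d_i2/d_o2 = +0.5386.
m = m₁·m₂ = (+4.000)(+0.5386) = +2.15.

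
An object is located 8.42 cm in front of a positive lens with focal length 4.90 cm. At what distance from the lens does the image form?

11.7 cm

Thin-lens equation: 1/d_i = 1/f − 1/d_o = 1/(4.900) − 1/(8.42) = 0.2041 − 0.1188 = 0.08532, so d_i = 11.7 cm.
The image is real, inverted and enlarged, on the far side of the lens.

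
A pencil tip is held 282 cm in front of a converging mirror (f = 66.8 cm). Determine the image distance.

87.5 cm

Mirror equation: 1/s_i = 1/f − 1/s_o = 1/(66.80) − 1/(282) = 0.01497 − 0.003546 = 0.01142, so s_i = 87.5 cm.
The image is real, inverted and reduced, in front of the mirror.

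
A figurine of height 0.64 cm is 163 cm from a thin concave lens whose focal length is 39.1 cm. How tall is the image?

For a concave lens, f = -39.1 cm.
1/d_i = 1/f − 1/d_o = 1/(-39.10) − 1/(163) = -0.03171, so d_i = -31.54 cm.
m = −d_i/d_o = +0.1935.
|h_i| = |m|·h_o = 0.1935 × 0.64 = 0.124 cm. The image is virtual, upright and reduced, on the same side as the object.

0.124 cm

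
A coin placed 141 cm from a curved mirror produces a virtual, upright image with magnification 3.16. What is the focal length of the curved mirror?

m = −d_i/d_o ⇒ d_i = −m·d_o = −(+3.16)·(141) = -445.6 cm.
1/f = 1/d_o + 1/d_i = 1/(141) + 1/(-445.6) = 0.004848, so f = 206 cm.
Since f is positive, the curved mirror is concave.

f = 206 cm (concave)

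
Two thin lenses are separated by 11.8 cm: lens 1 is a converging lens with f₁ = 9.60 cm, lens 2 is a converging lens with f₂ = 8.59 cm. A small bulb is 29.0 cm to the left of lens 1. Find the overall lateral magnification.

m = -0.382

Lens 1: 1/d_i1 = 1/(9.60) − 1/(29.0) = 0.06968, so d_i1 = 14.35 cm; m₁ = −d_i1/d_o1 = -0.4948.
d_o2 = 11.8 − (14.35) = -2.550 cm (virtual object).
Lens 2: 1/d_i2 = 1/(8.59) − 1/(-2.550) = 0.5086, so d_i2 = 1.966 cm; m₂ = −d_i2/d_o2 = +0.7711.
m = m₁·m₂ = (-0.4948)(+0.7711) = -0.382.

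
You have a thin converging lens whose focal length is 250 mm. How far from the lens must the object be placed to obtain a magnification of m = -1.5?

m = −d_i/d_o ⇒ d_i = −m·d_o.
1/f = 1/d_o + 1/d_i = 1/d_o − 1/(m·d_o) = (1 − 1/m)/d_o, so d_o = f(1 − 1/m) = (250.0)(1 − 1/(-1.5)) = 417 mm.

417 mm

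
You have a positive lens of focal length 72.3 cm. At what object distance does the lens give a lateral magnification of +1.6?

m = −d_i/d_o ⇒ d_i = −m·d_o.
1/f = 1/d_o + 1/d_i = 1/d_o − 1/(m·d_o) = (1 − 1/m)/d_o, so d_o = f(1 − 1/m) = (72.30)(1 − 1/(+1.6)) = 27.1 cm.

27.1 cm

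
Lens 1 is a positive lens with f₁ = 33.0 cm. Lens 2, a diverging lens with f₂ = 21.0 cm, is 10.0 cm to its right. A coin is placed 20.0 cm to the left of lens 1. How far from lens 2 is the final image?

Lens 1: 1/d_i1 = 1/f₁ − 1/d_o1 = 1/(33.0) − 1/(20.0) = -0.01970, so d_i1 = -50.77 cm.
The intermediate image is 50.77 cm to the left of lens 1 (virtual), which is 10.0 − (-50.77) = 60.77 cm to the left of lens 2, so d_o2 = +60.77 cm.
Lens 2 is diverging, so f₂ = −21.0 cm.
Lens 2: 1/d_i2 = 1/f₂ − 1/d_o2 = 1/(-21.0) − 1/(60.77) = -0.06407, so d_i2 = -15.6 cm.
The final image is virtual, 15.6 cm to the left of lens 2 (overall magnification ≈ 0.65).

15.6 cm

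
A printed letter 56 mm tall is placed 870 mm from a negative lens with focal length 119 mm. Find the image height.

For a negative lens, f = -119 mm.
1/d_i = 1/f − 1/d_o = 1/(-119.0) − 1/(870) = -0.009553, so d_i = -104.7 mm.
m = −d_i/d_o = +0.1203.
|h_i| = |m|·h_o = 0.1203 × 56 = 6.74 mm. The image is virtual, upright and reduced, on the same side as the object.

6.74 mm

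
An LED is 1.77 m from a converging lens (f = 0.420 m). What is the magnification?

1/d_i = 1/f − 1/d_o = 1/(0.4200) − 1/(1.77) = 1.816, so d_i = 0.5507 m.
m = −d_i/d_o = −(0.5507)/(1.77) = -0.311.
The image is real, inverted and reduced, on the far side of the lens.

m = -0.311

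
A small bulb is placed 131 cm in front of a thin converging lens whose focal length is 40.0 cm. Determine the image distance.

57.6 cm

Lens equation: 1/s_i = 1/f − 1/s_o = 1/(40.00) − 1/(131) = 0.02500 − 0.007634 = 0.01737, so s_i = 57.6 cm.
The image is real, inverted and reduced, on the far side of the lens.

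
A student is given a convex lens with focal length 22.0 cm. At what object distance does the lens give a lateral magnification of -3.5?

m = −d_i/d_o ⇒ d_i = −m·d_o.
1/f = 1/d_o + 1/d_i = 1/d_o − 1/(m·d_o) = (1 − 1/m)/d_o, so d_o = f(1 − 1/m) = (22.00)(1 − 1/(-3.5)) = 28.3 cm.

28.3 cm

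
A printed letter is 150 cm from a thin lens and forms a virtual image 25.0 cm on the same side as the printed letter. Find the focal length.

f = -30.0 cm (diverging)

Virtual image ⇒ d_i = −25.0 cm.
1/f = 1/d_o + 1/d_i = 1/(150) + 1/(-25.0) = -0.03333, so f = -30.0 cm.
Since f is negative, the thin lens is diverging.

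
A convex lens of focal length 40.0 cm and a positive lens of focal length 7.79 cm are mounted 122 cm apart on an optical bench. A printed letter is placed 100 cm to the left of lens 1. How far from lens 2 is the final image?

9.07 cm

Lens 1: 1/d_i1 = 1/f₁ − 1/d_o1 = 1/(40.0) − 1/(100) = 0.01500, so d_i1 = 66.67 cm.
The intermediate image is 66.67 cm to the right of lens 1, which is 122 − (66.67) = 55.33 cm to the left of lens 2, so d_o2 = +55.33 cm.
Lens 2: 1/d_i2 = 1/f₂ − 1/d_o2 = 1/(7.79) − 1/(55.33) = 0.1103, so d_i2 = 9.07 cm.
The final image is real, 9.07 cm to the right of lens 2 (overall magnification ≈ 0.11).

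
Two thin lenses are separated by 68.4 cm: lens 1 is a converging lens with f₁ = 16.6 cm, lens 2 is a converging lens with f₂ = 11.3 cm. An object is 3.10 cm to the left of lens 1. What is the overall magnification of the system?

m = -0.228

Lens 1: 1/d_i1 = 1/(16.6) − 1/(3.10) = -0.2623, so d_i1 = -3.812 cm; m₁ = −d_i1/d_o1 = +1.230.
d_o2 = 68.4 − (-3.812) = 72.21 cm.
Lens 2: 1/d_i2 = 1/(11.3) − 1/(72.21) = 0.07465, so d_i2 = 13.40 cm; m₂ = −d_i2/d_o2 = -0.1855.
m = m₁·m₂ = (+1.230)(-0.1855) = -0.228.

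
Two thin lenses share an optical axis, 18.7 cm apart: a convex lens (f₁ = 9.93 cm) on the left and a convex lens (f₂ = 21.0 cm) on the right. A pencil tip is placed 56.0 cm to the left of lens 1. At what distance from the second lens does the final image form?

Lens 1: 1/d_i1 = 1/f₁ − 1/d_o1 = 1/(9.93) − 1/(56.0) = 0.08285, so d_i1 = 12.07 cm.
The intermediate image is 12.07 cm to the right of lens 1, which is 18.7 − (12.07) = 6.630 cm to the left of lens 2, so d_o2 = +6.630 cm.
Lens 2: 1/d_i2 = 1/f₂ − 1/d_o2 = 1/(21.0) − 1/(6.630) = -0.1032, so d_i2 = -9.69 cm.
The final image is virtual, 9.69 cm to the left of lens 2 (overall magnification ≈ -0.31).

9.69 cm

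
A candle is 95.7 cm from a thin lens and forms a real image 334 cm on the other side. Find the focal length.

f = 74.4 cm (converging)

Real image ⇒ d_i = +334 cm.
1/f = 1/d_o + 1/d_i = 1/(95.7) + 1/(334) = 0.01344, so f = 74.4 cm.
Since f is positive, the thin lens is converging.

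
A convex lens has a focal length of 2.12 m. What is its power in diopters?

P = 1/f = 1/(2.12 m) = +0.472 D.

P = +0.472 D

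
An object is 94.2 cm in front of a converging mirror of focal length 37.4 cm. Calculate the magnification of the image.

m = -0.658

1/d_i = 1/f − 1/d_o = 1/(37.40) − 1/(94.2) = 0.01612, so d_i = 62.03 cm.
m = −d_i/d_o = −(62.03)/(94.2) = -0.658.
The image is real, inverted and reduced, in front of the mirror.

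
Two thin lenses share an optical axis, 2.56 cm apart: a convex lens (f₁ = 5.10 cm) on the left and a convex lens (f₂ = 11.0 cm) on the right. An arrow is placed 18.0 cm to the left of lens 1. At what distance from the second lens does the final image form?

3.22 cm

Lens 1: 1/d_i1 = 1/f₁ − 1/d_o1 = 1/(5.10) − 1/(18.0) = 0.1405, so d_i1 = 7.116 cm.
The intermediate image is 7.116 cm to the right of lens 1, which lies 4.556 cm to the right of lens 2 — a virtual object — so d_o2 = −4.556 cm.
Lens 2: 1/d_i2 = 1/f₂ − 1/d_o2 = 1/(11.0) − 1/(-4.556) = 0.3104, so d_i2 = 3.22 cm.
The final image is real, 3.22 cm to the right of lens 2 (overall magnification ≈ -0.28).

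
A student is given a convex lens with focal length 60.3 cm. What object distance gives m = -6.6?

69.4 cm

m = −d_i/d_o ⇒ d_i = −m·d_o.
1/f = 1/d_o + 1/d_i = 1/d_o − 1/(m·d_o) = (1 − 1/m)/d_o, so d_o = f(1 − 1/m) = (60.30)(1 − 1/(-6.6)) = 69.4 cm.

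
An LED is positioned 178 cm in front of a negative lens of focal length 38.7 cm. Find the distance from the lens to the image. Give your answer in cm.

For a negative lens, f = -38.7 cm.
Lens equation: 1/v = 1/f − 1/u = 1/(-38.70) − 1/(178) = -0.02584 − 0.005618 = -0.03146, so v = -31.8 cm.
The image is virtual, upright and reduced, on the same side as the object.

31.8 cm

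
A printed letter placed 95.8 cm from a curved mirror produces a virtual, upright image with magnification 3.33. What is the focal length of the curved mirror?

f = 137 cm (concave)

m = −d_i/d_o ⇒ d_i = −m·d_o = −(+3.33)·(95.8) = -319.0 cm.
1/f = 1/d_o + 1/d_i = 1/(95.8) + 1/(-319.0) = 0.007304, so f = 137 cm.
Since f is positive, the curved mirror is concave.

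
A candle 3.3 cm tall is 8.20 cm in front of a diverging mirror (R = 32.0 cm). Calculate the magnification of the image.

f = R/2 = 32.0/2 = 16.00 cm; for a diverging mirror, f = -16.00 cm.
1/d_i = 1/f − 1/d_o = 1/(-16.00) − 1/(8.20) = -0.1845, so d_i = -5.421 cm.
m = −d_i/d_o = −(-5.421)/(8.20) = +0.661.
The image is virtual, upright and reduced, behind the mirror.

m = +0.661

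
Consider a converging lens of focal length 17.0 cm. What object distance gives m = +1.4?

4.86 cm

m = −d_i/d_o ⇒ d_i = −m·d_o.
1/f = 1/d_o + 1/d_i = 1/d_o − 1/(m·d_o) = (1 − 1/m)/d_o, so d_o = f(1 − 1/m) = (17.00)(1 − 1/(+1.4)) = 4.86 cm.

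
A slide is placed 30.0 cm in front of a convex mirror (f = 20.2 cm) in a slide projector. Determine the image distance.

For a convex mirror, f = -20.2 cm.
Mirror equation: 1/d_i = 1/f − 1/d_o = 1/(-20.20) − 1/(30.0) = -0.04950 − 0.03333 = -0.08284, so d_i = -12.1 cm.
The image is virtual, upright and reduced, behind the mirror.

12.1 cm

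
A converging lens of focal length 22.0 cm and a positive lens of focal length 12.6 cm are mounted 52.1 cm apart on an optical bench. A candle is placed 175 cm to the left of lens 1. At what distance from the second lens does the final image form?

23.7 cm

Lens 1: 1/d_i1 = 1/f₁ − 1/d_o1 = 1/(22.0) − 1/(175) = 0.03974, so d_i1 = 25.16 cm.
The intermediate image is 25.16 cm to the right of lens 1, which is 52.1 − (25.16) = 26.94 cm to the left of lens 2, so d_o2 = +26.94 cm.
Lens 2: 1/d_i2 = 1/f₂ − 1/d_o2 = 1/(12.6) − 1/(26.94) = 0.04225, so d_i2 = 23.7 cm.
The final image is real, 23.7 cm to the right of lens 2 (overall magnification ≈ 0.13).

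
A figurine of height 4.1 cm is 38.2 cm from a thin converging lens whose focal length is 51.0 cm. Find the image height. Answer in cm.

16.3 cm

1/d_i = 1/f − 1/d_o = 1/(51.00) − 1/(38.2) = -0.006570, so d_i = -152.2 cm.
m = −d_i/d_o = +3.984.
|h_i| = |m|·h_o = 3.984 × 4.1 = 16.3 cm. The image is virtual, upright and enlarged, on the same side as the object.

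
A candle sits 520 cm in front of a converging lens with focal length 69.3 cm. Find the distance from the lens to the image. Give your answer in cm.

80.0 cm

Thin-lens equation: 1/v = 1/f − 1/u = 1/(69.30) − 1/(520) = 0.01443 − 0.001923 = 0.01251, so v = 80.0 cm.
The image is real, inverted and reduced, on the far side of the lens.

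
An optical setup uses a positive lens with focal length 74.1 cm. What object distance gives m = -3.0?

m = −d_i/d_o ⇒ d_i = −m·d_o.
1/f = 1/d_o + 1/d_i = 1/d_o − 1/(m·d_o) = (1 − 1/m)/d_o, so d_o = f(1 − 1/m) = (74.10)(1 − 1/(-3.0)) = 98.8 cm.

98.8 cm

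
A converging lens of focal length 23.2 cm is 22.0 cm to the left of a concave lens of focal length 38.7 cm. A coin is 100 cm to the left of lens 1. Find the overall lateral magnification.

m = -0.383

Lens 1: 1/d_i1 = 1/(23.2) − 1/(100) = 0.03310, so d_i1 = 30.21 cm; m₁ = −d_i1/d_o1 = -0.3021.
d_o2 = 22.0 − (30.21) = -8.210 cm (virtual object).
f₂ = −38.7 cm (diverging).
Lens 2: 1/d_i2 = 1/(-38.7) − 1/(-8.210) = 0.09596, so d_i2 = 10.42 cm; m₂ = −d_i2/d_o2 = +1.269.
m = m₁·m₂ = (-0.3021)(+1.269) = -0.383.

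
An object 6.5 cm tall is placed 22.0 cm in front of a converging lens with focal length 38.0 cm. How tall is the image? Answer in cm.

15.4 cm

1/d_i = 1/f − 1/d_o = 1/(38.00) − 1/(22.0) = -0.01914, so d_i = -52.25 cm.
m = −d_i/d_o = +2.375.
|h_i| = |m|·h_o = 2.375 × 6.5 = 15.4 cm. The image is virtual, upright and enlarged, on the same side as the object.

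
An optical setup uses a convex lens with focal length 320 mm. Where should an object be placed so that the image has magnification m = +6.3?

m = −d_i/d_o ⇒ d_i = −m·d_o.
1/f = 1/d_o + 1/d_i = 1/d_o − 1/(m·d_o) = (1 − 1/m)/d_o, so d_o = f(1 − 1/m) = (320.0)(1 − 1/(+6.3)) = 269 mm.

269 mm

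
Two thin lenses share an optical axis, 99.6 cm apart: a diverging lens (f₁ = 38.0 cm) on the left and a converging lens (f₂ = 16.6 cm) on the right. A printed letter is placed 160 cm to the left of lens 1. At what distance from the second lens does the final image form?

19.0 cm

Lens 1 is diverging, so f₁ = −38.0 cm.
Lens 1: 1/d_i1 = 1/f₁ − 1/d_o1 = 1/(-38.0) − 1/(160) = -0.03257, so d_i1 = -30.71 cm.
The intermediate image is 30.71 cm to the left of lens 1 (virtual), which is 99.6 − (-30.71) = 130.3 cm to the left of lens 2, so d_o2 = +130.3 cm.
Lens 2: 1/d_i2 = 1/f₂ − 1/d_o2 = 1/(16.6) − 1/(130.3) = 0.05257, so d_i2 = 19.0 cm.
The final image is real, 19.0 cm to the right of lens 2 (overall magnification ≈ -0.028).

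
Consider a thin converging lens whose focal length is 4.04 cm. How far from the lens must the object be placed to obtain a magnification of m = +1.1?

m = −d_i/d_o ⇒ d_i = −m·d_o.
1/f = 1/d_o + 1/d_i = 1/d_o − 1/(m·d_o) = (1 − 1/m)/d_o, so d_o = f(1 − 1/m) = (4.040)(1 − 1/(+1.1)) = 0.367 cm.

0.367 cm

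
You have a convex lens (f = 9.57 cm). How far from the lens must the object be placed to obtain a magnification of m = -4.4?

m = −d_i/d_o ⇒ d_i = −m·d_o.
1/f = 1/d_o + 1/d_i = 1/d_o − 1/(m·d_o) = (1 − 1/m)/d_o, so d_o = f(1 − 1/m) = (9.570)(1 − 1/(-4.4)) = 11.7 cm.

11.7 cm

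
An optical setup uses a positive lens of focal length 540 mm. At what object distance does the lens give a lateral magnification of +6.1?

m = −d_i/d_o ⇒ d_i = −m·d_o.
1/f = 1/d_o + 1/d_i = 1/d_o − 1/(m·d_o) = (1 − 1/m)/d_o, so d_o = f(1 − 1/m) = (540.0)(1 − 1/(+6.1)) = 451 mm.

451 mm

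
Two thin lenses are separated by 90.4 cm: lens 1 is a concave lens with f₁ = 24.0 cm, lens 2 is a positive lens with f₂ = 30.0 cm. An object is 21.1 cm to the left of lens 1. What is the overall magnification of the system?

m = -0.223

f₁ = −24.0 cm (diverging).
Lens 1: 1/d_i1 = 1/(-24.0) − 1/(21.1) = -0.08906, so d_i1 = -11.23 cm; m₁ = −d_i1/d_o1 = +0.5322.
d_o2 = 90.4 − (-11.23) = 101.6 cm.
Lens 2: 1/d_i2 = 1/(30.0) − 1/(101.6) = 0.02349, so d_i2 = 42.57 cm; m₂ = −d_i2/d_o2 = -0.4190.
m = m₁·m₂ = (+0.5322)(-0.4190) = -0.223.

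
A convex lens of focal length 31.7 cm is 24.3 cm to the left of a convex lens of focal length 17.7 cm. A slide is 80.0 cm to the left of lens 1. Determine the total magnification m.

m = -0.253

Lens 1: 1/d_i1 = 1/(31.7) − 1/(80.0) = 0.01905, so d_i1 = 52.51 cm; m₁ = −d_i1/d_o1 = -0.6564.
d_o2 = 24.3 − (52.51) = -28.21 cm (virtual object).
Lens 2: 1/d_i2 = 1/(17.7) − 1/(-28.21) = 0.09195, so d_i2 = 10.88 cm; m₂ = −d_i2/d_o2 = +0.3855.
m = m₁·m₂ = (-0.6564)(+0.3855) = -0.253.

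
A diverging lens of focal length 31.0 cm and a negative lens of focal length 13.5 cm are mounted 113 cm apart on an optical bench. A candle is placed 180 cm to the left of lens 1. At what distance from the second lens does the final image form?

12.3 cm

Lens 1 is diverging, so f₁ = −31.0 cm.
Lens 1: 1/d_i1 = 1/f₁ − 1/d_o1 = 1/(-31.0) − 1/(180) = -0.03781, so d_i1 = -26.45 cm.
The intermediate image is 26.45 cm to the left of lens 1 (virtual), which is 113 − (-26.45) = 139.4 cm to the left of lens 2, so d_o2 = +139.4 cm.
Lens 2 is diverging, so f₂ = −13.5 cm.
Lens 2: 1/d_i2 = 1/f₂ − 1/d_o2 = 1/(-13.5) − 1/(139.4) = -0.08125, so d_i2 = -12.3 cm.
The final image is virtual, 12.3 cm to the left of lens 2 (overall magnification ≈ 0.013).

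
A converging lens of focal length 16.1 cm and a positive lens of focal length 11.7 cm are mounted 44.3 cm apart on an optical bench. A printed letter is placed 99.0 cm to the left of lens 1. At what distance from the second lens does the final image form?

Lens 1: 1/d_i1 = 1/f₁ − 1/d_o1 = 1/(16.1) − 1/(99.0) = 0.05201, so d_i1 = 19.23 cm.
The intermediate image is 19.23 cm to the right of lens 1, which is 44.3 − (19.23) = 25.07 cm to the left of lens 2, so d_o2 = +25.07 cm.
Lens 2: 1/d_i2 = 1/f₂ − 1/d_o2 = 1/(11.7) − 1/(25.07) = 0.04558, so d_i2 = 21.9 cm.
The final image is real, 21.9 cm to the right of lens 2 (overall magnification ≈ 0.17).

21.9 cm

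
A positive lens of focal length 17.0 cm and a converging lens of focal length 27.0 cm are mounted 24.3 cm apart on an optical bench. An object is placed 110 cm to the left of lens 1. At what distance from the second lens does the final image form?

4.96 cm

Lens 1: 1/d_i1 = 1/f₁ − 1/d_o1 = 1/(17.0) − 1/(110) = 0.04973, so d_i1 = 20.11 cm.
The intermediate image is 20.11 cm to the right of lens 1, which is 24.3 − (20.11) = 4.190 cm to the left of lens 2, so d_o2 = +4.190 cm.
Lens 2: 1/d_i2 = 1/f₂ − 1/d_o2 = 1/(27.0) − 1/(4.190) = -0.2016, so d_i2 = -4.96 cm.
The final image is virtual, 4.96 cm to the left of lens 2 (overall magnification ≈ -0.22).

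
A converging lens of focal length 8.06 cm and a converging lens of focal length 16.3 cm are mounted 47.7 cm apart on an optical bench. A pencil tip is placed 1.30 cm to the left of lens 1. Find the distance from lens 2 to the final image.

Lens 1: 1/d_i1 = 1/f₁ − 1/d_o1 = 1/(8.06) − 1/(1.30) = -0.6452, so d_i1 = -1.550 cm.
The intermediate image is 1.550 cm to the left of lens 1 (virtual), which is 47.7 − (-1.550) = 49.25 cm to the left of lens 2, so d_o2 = +49.25 cm.
Lens 2: 1/d_i2 = 1/f₂ − 1/d_o2 = 1/(16.3) − 1/(49.25) = 0.04105, so d_i2 = 24.4 cm.
The final image is real, 24.4 cm to the right of lens 2 (overall magnification ≈ -0.59).

24.4 cm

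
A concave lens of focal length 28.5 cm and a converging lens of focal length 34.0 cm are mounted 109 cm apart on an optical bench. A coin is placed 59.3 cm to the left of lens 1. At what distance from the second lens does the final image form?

46.3 cm

Lens 1 is diverging, so f₁ = −28.5 cm.
Lens 1: 1/d_i1 = 1/f₁ − 1/d_o1 = 1/(-28.5) − 1/(59.3) = -0.05195, so d_i1 = -19.25 cm.
The intermediate image is 19.25 cm to the left of lens 1 (virtual), which is 109 − (-19.25) = 128.2 cm to the left of lens 2, so d_o2 = +128.2 cm.
Lens 2: 1/d_i2 = 1/f₂ − 1/d_o2 = 1/(34.0) − 1/(128.2) = 0.02161, so d_i2 = 46.3 cm.
The final image is real, 46.3 cm to the right of lens 2 (overall magnification ≈ -0.12).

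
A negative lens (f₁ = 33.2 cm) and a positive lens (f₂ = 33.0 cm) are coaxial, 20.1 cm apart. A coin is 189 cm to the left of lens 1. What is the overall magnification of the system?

f₁ = −33.2 cm (diverging).
Lens 1: 1/d_i1 = 1/(-33.2) − 1/(189) = -0.03541, so d_i1 = -28.24 cm; m₁ = −d_i1/d_o1 = +0.1494.
d_o2 = 20.1 − (-28.24) = 48.34 cm.
Lens 2: 1/d_i2 = 1/(33.0) − 1/(48.34) = 0.009616, so d_i2 = 104.0 cm; m₂ = −d_i2/d_o2 = -2.151.
m = m₁·m₂ = (+0.1494)(-2.151) = -0.321.

m = -0.321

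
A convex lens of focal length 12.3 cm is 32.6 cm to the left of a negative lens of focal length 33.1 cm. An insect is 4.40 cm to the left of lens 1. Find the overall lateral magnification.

m = +0.710

Lens 1: 1/d_i1 = 1/(12.3) − 1/(4.40) = -0.1460, so d_i1 = -6.851 cm; m₁ = −d_i1/d_o1 = +1.557.
d_o2 = 32.6 − (-6.851) = 39.45 cm.
f₂ = −33.1 cm (diverging).
Lens 2: 1/d_i2 = 1/(-33.1) − 1/(39.45) = -0.05556, so d_i2 = -18.00 cm; m₂ = −d_i2/d_o2 = +0.4562.
m = m₁·m₂ = (+1.557)(+0.4562) = +0.710.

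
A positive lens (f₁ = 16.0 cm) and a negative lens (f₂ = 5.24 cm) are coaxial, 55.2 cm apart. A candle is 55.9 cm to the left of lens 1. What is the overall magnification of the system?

Lens 1: 1/d_i1 = 1/(16.0) − 1/(55.9) = 0.04461, so d_i1 = 22.42 cm; m₁ = −d_i1/d_o1 = -0.4011.
d_o2 = 55.2 − (22.42) = 32.78 cm.
f₂ = −5.24 cm (diverging).
Lens 2: 1/d_i2 = 1/(-5.24) − 1/(32.78) = -0.2213, so d_i2 = -4.518 cm; m₂ = −d_i2/d_o2 = +0.1378.
m = m₁·m₂ = (-0.4011)(+0.1378) = -0.0553.

m = -0.0553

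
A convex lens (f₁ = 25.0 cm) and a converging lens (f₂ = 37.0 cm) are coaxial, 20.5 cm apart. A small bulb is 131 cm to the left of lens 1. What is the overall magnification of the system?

m = -0.184

Lens 1: 1/d_i1 = 1/(25.0) − 1/(131) = 0.03237, so d_i1 = 30.90 cm; m₁ = −d_i1/d_o1 = -0.2359.
d_o2 = 20.5 − (30.90) = -10.40 cm (virtual object).
Lens 2: 1/d_i2 = 1/(37.0) − 1/(-10.40) = 0.1232, so d_i2 = 8.118 cm; m₂ = −d_i2/d_o2 = +0.7806.
m = m₁·m₂ = (-0.2359)(+0.7806) = -0.184.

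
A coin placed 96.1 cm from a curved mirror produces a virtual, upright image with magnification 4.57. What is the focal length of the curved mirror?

f = 123 cm (concave)

m = −d_i/d_o ⇒ d_i = −m·d_o = −(+4.57)·(96.1) = -439.2 cm.
1/f = 1/d_o + 1/d_i = 1/(96.1) + 1/(-439.2) = 0.008129, so f = 123 cm.
Since f is positive, the curved mirror is concave.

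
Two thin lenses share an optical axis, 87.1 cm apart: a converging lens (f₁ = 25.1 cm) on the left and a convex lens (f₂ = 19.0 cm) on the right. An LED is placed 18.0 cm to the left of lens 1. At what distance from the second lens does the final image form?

21.7 cm

Lens 1: 1/d_i1 = 1/f₁ − 1/d_o1 = 1/(25.1) − 1/(18.0) = -0.01571, so d_i1 = -63.63 cm.
The intermediate image is 63.63 cm to the left of lens 1 (virtual), which is 87.1 − (-63.63) = 150.7 cm to the left of lens 2, so d_o2 = +150.7 cm.
Lens 2: 1/d_i2 = 1/f₂ − 1/d_o2 = 1/(19.0) − 1/(150.7) = 0.04600, so d_i2 = 21.7 cm.
The final image is real, 21.7 cm to the right of lens 2 (overall magnification ≈ -0.51).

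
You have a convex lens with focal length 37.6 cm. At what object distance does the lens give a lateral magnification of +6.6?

m = −d_i/d_o ⇒ d_i = −m·d_o.
1/f = 1/d_o + 1/d_i = 1/d_o − 1/(m·d_o) = (1 − 1/m)/d_o, so d_o = f(1 − 1/m) = (37.60)(1 − 1/(+6.6)) = 31.9 cm.

31.9 cm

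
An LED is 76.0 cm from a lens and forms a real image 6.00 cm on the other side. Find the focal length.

Real image ⇒ d_i = +6.00 cm.
1/f = 1/d_o + 1/d_i = 1/(76.0) + 1/(6.00) = 0.1798, so f = 5.56 cm.
Since f is positive, the lens is converging.

f = 5.56 cm (converging)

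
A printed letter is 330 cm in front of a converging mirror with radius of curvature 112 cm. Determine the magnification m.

f = R/2 = 112/2 = 56.00 cm.
1/d_i = 1/f − 1/d_o = 1/(56.00) − 1/(330) = 0.01483, so d_i = 67.45 cm.
m = −d_i/d_o = −(67.45)/(330) = -0.204.
The image is real, inverted and reduced, in front of the mirror.

m = -0.204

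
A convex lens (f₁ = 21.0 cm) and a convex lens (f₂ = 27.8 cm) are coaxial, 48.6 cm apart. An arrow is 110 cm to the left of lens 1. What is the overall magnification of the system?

m = -1.27

Lens 1: 1/d_i1 = 1/(21.0) − 1/(110) = 0.03853, so d_i1 = 25.96 cm; m₁ = −d_i1/d_o1 = -0.2360.
d_o2 = 48.6 − (25.96) = 22.64 cm.
Lens 2: 1/d_i2 = 1/(27.8) − 1/(22.64) = -0.008198, so d_i2 = -122.0 cm; m₂ = −d_i2/d_o2 = +5.388.
m = m₁·m₂ = (-0.2360)(+5.388) = -1.27.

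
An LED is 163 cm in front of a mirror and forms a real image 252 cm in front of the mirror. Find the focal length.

f = 99.0 cm (concave)

Real image ⇒ d_i = +252 cm.
1/f = 1/d_o + 1/d_i = 1/(163) + 1/(252) = 0.01010, so f = 99.0 cm.
Since f is positive, the mirror is concave.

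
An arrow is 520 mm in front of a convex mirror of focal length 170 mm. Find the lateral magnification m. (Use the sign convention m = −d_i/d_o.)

m = +0.246

For a convex mirror, f = -170 mm.
1/d_i = 1/f − 1/d_o = 1/(-170.0) − 1/(520) = -0.007805, so d_i = -128.1 mm.
m = −d_i/d_o = −(-128.1)/(520) = +0.246.
The image is virtual, upright and reduced, behind the mirror.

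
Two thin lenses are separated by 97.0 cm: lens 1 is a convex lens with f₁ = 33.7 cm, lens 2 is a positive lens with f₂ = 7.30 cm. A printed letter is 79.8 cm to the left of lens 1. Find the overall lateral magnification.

m = +0.170

Lens 1: 1/d_i1 = 1/(33.7) − 1/(79.8) = 0.01714, so d_i1 = 58.34 cm; m₁ = −d_i1/d_o1 = -0.7311.
d_o2 = 97.0 − (58.34) = 38.66 cm.
Lens 2: 1/d_i2 = 1/(7.30) − 1/(38.66) = 0.1111, so d_i2 = 8.999 cm; m₂ = −d_i2/d_o2 = -0.2328.
m = m₁·m₂ = (-0.7311)(-0.2328) = +0.170.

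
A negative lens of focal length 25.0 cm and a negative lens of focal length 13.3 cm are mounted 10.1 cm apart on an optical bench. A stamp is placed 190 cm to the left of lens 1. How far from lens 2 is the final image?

Lens 1 is diverging, so f₁ = −25.0 cm.
Lens 1: 1/d_i1 = 1/f₁ − 1/d_o1 = 1/(-25.0) − 1/(190) = -0.04526, so d_i1 = -22.09 cm.
The intermediate image is 22.09 cm to the left of lens 1 (virtual), which is 10.1 − (-22.09) = 32.19 cm to the left of lens 2, so d_o2 = +32.19 cm.
Lens 2 is diverging, so f₂ = −13.3 cm.
Lens 2: 1/d_i2 = 1/f₂ − 1/d_o2 = 1/(-13.3) − 1/(32.19) = -0.1063, so d_i2 = -9.41 cm.
The final image is virtual, 9.41 cm to the left of lens 2 (overall magnification ≈ 0.034).

9.41 cm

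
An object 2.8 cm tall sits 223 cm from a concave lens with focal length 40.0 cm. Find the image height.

For a concave lens, f = -40.0 cm.
1/d_i = 1/f − 1/d_o = 1/(-40.00) − 1/(223) = -0.02948, so d_i = -33.92 cm.
m = −d_i/d_o = +0.1521.
|h_i| = |m|·h_o = 0.1521 × 2.8 = 0.426 cm. The image is virtual, upright and reduced, on the same side as the object.

0.426 cm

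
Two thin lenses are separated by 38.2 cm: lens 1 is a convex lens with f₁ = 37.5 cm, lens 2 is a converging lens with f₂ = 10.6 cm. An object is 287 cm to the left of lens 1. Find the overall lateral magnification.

Lens 1: 1/d_i1 = 1/(37.5) − 1/(287) = 0.02318, so d_i1 = 43.14 cm; m₁ = −d_i1/d_o1 = -0.1503.
d_o2 = 38.2 − (43.14) = -4.940 cm (virtual object).
Lens 2: 1/d_i2 = 1/(10.6) − 1/(-4.940) = 0.2968, so d_i2 = 3.370 cm; m₂ = −d_i2/d_o2 = +0.6821.
m = m₁·m₂ = (-0.1503)(+0.6821) = -0.103.

m = -0.103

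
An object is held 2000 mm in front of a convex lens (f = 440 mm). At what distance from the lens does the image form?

Lens equation: 1/d_i = 1/f − 1/d_o = 1/(440.0) − 1/(2000) = 0.002273 − 0.0005000 = 0.001773, so d_i = 564 mm.
The image is real, inverted and reduced, on the far side of the lens.

564 mm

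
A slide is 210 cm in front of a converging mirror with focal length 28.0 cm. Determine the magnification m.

1/d_i = 1/f − 1/d_o = 1/(28.00) − 1/(210) = 0.03095, so d_i = 32.31 cm.
m = −d_i/d_o = −(32.31)/(210) = -0.154.
The image is real, inverted and reduced, in front of the mirror.

m = -0.154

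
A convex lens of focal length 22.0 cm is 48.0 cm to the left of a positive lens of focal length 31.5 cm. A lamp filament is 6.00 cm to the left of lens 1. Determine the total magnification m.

m = -1.75

Lens 1: 1/d_i1 = 1/(22.0) − 1/(6.00) = -0.1212, so d_i1 = -8.250 cm; m₁ = −d_i1/d_o1 = +1.375.
d_o2 = 48.0 − (-8.250) = 56.25 cm.
Lens 2: 1/d_i2 = 1/(31.5) − 1/(56.25) = 0.01397, so d_i2 = 71.59 cm; m₂ = −d_i2/d_o2 = -1.273.
m = m₁·m₂ = (+1.375)(-1.273) = -1.75.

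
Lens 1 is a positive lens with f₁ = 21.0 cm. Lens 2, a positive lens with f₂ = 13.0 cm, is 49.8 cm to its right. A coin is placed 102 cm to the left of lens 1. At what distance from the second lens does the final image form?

Lens 1: 1/d_i1 = 1/f₁ − 1/d_o1 = 1/(21.0) − 1/(102) = 0.03782, so d_i1 = 26.44 cm.
The intermediate image is 26.44 cm to the right of lens 1, which is 49.8 − (26.44) = 23.36 cm to the left of lens 2, so d_o2 = +23.36 cm.
Lens 2: 1/d_i2 = 1/f₂ − 1/d_o2 = 1/(13.0) − 1/(23.36) = 0.03411, so d_i2 = 29.3 cm.
The final image is real, 29.3 cm to the right of lens 2 (overall magnification ≈ 0.33).

29.3 cm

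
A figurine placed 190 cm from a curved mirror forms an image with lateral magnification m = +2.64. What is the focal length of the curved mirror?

f = 306 cm (concave)

m = −d_i/d_o ⇒ d_i = −m·d_o = −(+2.64)·(190) = -501.6 cm.
1/f = 1/d_o + 1/d_i = 1/(190) + 1/(-501.6) = 0.003270, so f = 306 cm.
Since f is positive, the curved mirror is concave.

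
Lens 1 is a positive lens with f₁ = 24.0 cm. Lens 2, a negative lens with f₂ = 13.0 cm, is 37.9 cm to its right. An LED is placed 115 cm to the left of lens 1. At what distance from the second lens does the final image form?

Lens 1: 1/d_i1 = 1/f₁ − 1/d_o1 = 1/(24.0) − 1/(115) = 0.03297, so d_i1 = 30.33 cm.
The intermediate image is 30.33 cm to the right of lens 1, which is 37.9 − (30.33) = 7.570 cm to the left of lens 2, so d_o2 = +7.570 cm.
Lens 2 is diverging, so f₂ = −13.0 cm.
Lens 2: 1/d_i2 = 1/f₂ − 1/d_o2 = 1/(-13.0) − 1/(7.570) = -0.2090, so d_i2 = -4.78 cm.
The final image is virtual, 4.78 cm to the left of lens 2 (overall magnification ≈ -0.17).

4.78 cm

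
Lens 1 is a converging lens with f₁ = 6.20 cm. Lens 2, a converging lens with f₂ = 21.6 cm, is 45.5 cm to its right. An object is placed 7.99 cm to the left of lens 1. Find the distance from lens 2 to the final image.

102 cm

Lens 1: 1/d_i1 = 1/f₁ − 1/d_o1 = 1/(6.20) − 1/(7.99) = 0.03613, so d_i1 = 27.67 cm.
The intermediate image is 27.67 cm to the right of lens 1, which is 45.5 − (27.67) = 17.83 cm to the left of lens 2, so d_o2 = +17.83 cm.
Lens 2: 1/d_i2 = 1/f₂ − 1/d_o2 = 1/(21.6) − 1/(17.83) = -0.009789, so d_i2 = -102 cm.
The final image is virtual, 102 cm to the left of lens 2 (overall magnification ≈ -20).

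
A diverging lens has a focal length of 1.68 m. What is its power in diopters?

P = -0.595 D

For a diverging lens, f = −1.68 m.
P = 1/f = 1/(-1.68 m) = -0.595 D.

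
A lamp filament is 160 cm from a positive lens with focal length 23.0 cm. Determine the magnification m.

m = -0.168

1/d_i = 1/f − 1/d_o = 1/(23.00) − 1/(160) = 0.03723, so d_i = 26.86 cm.
m = −d_i/d_o = −(26.86)/(160) = -0.168.
The image is real, inverted and reduced, on the far side of the lens.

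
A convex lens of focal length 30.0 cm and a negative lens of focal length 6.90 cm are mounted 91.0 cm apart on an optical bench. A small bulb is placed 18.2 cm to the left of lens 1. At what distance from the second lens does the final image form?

6.57 cm

Lens 1: 1/d_i1 = 1/f₁ − 1/d_o1 = 1/(30.0) − 1/(18.2) = -0.02161, so d_i1 = -46.27 cm.
The intermediate image is 46.27 cm to the left of lens 1 (virtual), which is 91.0 − (-46.27) = 137.3 cm to the left of lens 2, so d_o2 = +137.3 cm.
Lens 2 is diverging, so f₂ = −6.90 cm.
Lens 2: 1/d_i2 = 1/f₂ − 1/d_o2 = 1/(-6.90) − 1/(137.3) = -0.1522, so d_i2 = -6.57 cm.
The final image is virtual, 6.57 cm to the left of lens 2 (overall magnification ≈ 0.12).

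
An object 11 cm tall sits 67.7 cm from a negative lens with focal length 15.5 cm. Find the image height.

For a negative lens, f = -15.5 cm.
1/d_i = 1/f − 1/d_o = 1/(-15.50) − 1/(67.7) = -0.07929, so d_i = -12.61 cm.
m = −d_i/d_o = +0.1863.
|h_i| = |m|·h_o = 0.1863 × 11 = 2.05 cm. The image is virtual, upright and reduced, on the same side as the object.

2.05 cm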